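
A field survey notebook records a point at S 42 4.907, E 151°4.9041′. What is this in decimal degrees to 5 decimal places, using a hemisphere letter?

φ: 42 + 4.907/60 = 42.081783
Lon: 4.9041′ = 0.081735°; total 151.081735

42.08178° S, 151.08174° E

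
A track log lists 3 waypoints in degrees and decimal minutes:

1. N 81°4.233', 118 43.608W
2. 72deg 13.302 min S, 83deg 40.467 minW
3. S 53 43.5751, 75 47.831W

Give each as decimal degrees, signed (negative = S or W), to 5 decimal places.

Point 1:
  Lat: 81 + 4.233/60 = 81.070550
  N ⇒ keep positive
  Longitude: 43.608′ = 0.726800°; total 118.726800
  W ⇒ negate
Point 2:
  Lat: 13.302′ = 0.221700°; total 72.221700
  S → negative
  λ: 40.467′ = 0.674450°; total 83.674450
  W → negative
Point 3:
  Latitude: 43.5751′ = 0.726252°; total 53.726252
  S ⇒ negate
  Lon: 47.831′ = 0.797183°; total 75.797183
  W → negative

1. 81.07055, -118.72680
2. -72.22170, -83.67445
3. -53.72625, -75.79718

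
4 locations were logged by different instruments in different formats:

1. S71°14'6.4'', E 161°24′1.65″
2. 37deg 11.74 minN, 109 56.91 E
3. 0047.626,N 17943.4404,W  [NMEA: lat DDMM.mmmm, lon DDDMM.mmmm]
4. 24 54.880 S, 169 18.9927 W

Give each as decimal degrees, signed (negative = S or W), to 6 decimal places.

1. -71.235111, 161.400458
2. 37.195667, 109.948500
3. 0.793767, -179.724007
4. -24.914667, -169.316545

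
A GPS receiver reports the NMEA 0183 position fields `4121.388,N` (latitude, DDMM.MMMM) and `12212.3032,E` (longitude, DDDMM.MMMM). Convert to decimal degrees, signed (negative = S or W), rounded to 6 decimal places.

Latitude: degrees = first 2 digits = 41, minutes = 21.388; 41 + 21.388/60 = 41.3564667
N ⇒ keep positive
Longitude: split at 3 digits → 122° and 12.3032′; 122 + 12.3032/60 = 122.2050533
E ⇒ keep positive

41.356467, 122.205053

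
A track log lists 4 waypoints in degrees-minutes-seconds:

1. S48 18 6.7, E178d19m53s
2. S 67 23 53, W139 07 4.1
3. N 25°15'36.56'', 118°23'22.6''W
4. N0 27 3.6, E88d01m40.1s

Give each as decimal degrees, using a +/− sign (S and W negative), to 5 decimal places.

Point 1:
  φ: 48 + 18/60 + 6.7/3600 = 48.301861
  S ⇒ negate
  Longitude: 19′ + 53″ = 19.88333′; 178 + 19.88333/60 = 178.331389
  E ⇒ keep positive
Point 2:
  Lat: 23′ + 53″ = 23.88333′; 67 + 23.88333/60 = 67.398056
  S → negative
  λ: 139° + 7/60 + 4.1/3600 = 139 + 0.116667 + 0.001139 = 139.117806
  W ⇒ negate
Point 3:
  Lat: 25 + 15/60 + 36.56/3600 = 25.260156
  N → positive
  Longitude: 118 + 23/60 + 22.6/3600 = 118.389611
  W ⇒ negate
Point 4:
  φ: 0° + 27/60 + 3.6/3600 = 0 + 0.450000 + 0.001000 = 0.451000
  N → positive
  Lon: 88° + 1/60 + 40.1/3600 = 88 + 0.016667 + 0.011139 = 88.027806
  E ⇒ keep positive

1. -48.30186, 178.33139
2. -67.39806, -139.11781
3. 25.26016, -118.38961
4. 0.45100, 88.02781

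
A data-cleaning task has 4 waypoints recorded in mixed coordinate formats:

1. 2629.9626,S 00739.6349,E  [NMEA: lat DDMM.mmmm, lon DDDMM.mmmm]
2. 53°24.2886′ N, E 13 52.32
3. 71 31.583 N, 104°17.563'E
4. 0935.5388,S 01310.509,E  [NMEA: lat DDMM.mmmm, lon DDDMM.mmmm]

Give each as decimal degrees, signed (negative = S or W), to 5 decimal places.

1. -26.49938, 7.66058
2. 53.40481, 13.87200
3. 71.52638, 104.29272
4. -9.59231, 13.17515

Point 1:
  φ: degrees = first 2 digits = 26, minutes = 29.9626; 26 + 29.9626/60 = 26.499377
  S → negative
  λ: degrees = first 3 digits = 7, minutes = 39.6349; 7 + 39.6349/60 = 7.660582
  E ⇒ keep positive
Point 2:
  φ: 53 + 24.2886/60 = 53.404810
  N → positive
  Longitude: 52.32′ = 0.872000°; total 13.872000
  E ⇒ keep positive
Point 3:
  Lat: 31.583′ = 0.526383°; total 71.526383
  N → positive
  Lon: 104 + 17.563/60 = 104.292717
  E ⇒ keep positive
Point 4:
  φ: split at 2 digits → 09° and 35.5388′; 9 + 35.5388/60 = 9.592313
  hemisphere S, so the sign is −
  Longitude: degrees = first 3 digits = 13, minutes = 10.509; 13 + 10.509/60 = 13.175150
  E → positive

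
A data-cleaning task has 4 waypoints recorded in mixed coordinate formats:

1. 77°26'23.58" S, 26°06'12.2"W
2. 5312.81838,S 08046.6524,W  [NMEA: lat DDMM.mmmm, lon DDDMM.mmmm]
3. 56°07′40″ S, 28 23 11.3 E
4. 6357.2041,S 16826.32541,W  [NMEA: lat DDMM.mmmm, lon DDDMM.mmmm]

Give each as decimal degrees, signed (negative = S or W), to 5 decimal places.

Point 1:
  Latitude: 77° + 26/60 + 23.58/3600 = 77 + 0.433333 + 0.006550 = 77.439883
  hemisphere S, so the sign is −
  Longitude: 6′ + 12.2″ = 6.20333′; 26 + 6.20333/60 = 26.103389
  hemisphere W, so the sign is −
Point 2:
  Lat: split at 2 digits → 53° and 12.81838′; 53 + 12.81838/60 = 53.213640
  hemisphere S, so the sign is −
  Longitude: split at 3 digits → 080° and 46.6524′; 80 + 46.6524/60 = 80.777540
  hemisphere W, so the sign is −
Point 3:
  Latitude: 56 + 7/60 + 40/3600 = 56.127778
  S → negative
  λ: 23′ + 11.3″ = 23.18833′; 28 + 23.18833/60 = 28.386472
  E ⇒ keep positive
Point 4:
  φ: split at 2 digits → 63° and 57.2041′; 63 + 57.2041/60 = 63.953402
  hemisphere S, so the sign is −
  λ: degrees = first 3 digits = 168, minutes = 26.32541; 168 + 26.32541/60 = 168.438757
  W ⇒ negate

1. -77.43988, -26.10339
2. -53.21364, -80.77754
3. -56.12778, 28.38647
4. -63.95340, -168.43876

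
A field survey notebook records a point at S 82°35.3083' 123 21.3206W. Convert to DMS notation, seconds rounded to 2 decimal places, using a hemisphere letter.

82°35′18.50″ S, 123°21′19.24″ W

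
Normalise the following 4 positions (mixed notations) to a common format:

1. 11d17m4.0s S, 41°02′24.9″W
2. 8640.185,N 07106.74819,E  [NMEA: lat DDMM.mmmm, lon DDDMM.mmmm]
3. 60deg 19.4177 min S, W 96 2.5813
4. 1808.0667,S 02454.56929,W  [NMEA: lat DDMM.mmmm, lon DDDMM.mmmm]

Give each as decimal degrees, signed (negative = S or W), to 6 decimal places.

Point 1:
  Lat: 11° + 17/60 + 4/3600 = 11 + 0.283333 + 0.001111 = 11.2844444
  S → negative
  Lon: 41° + 2/60 + 24.9/3600 = 41 + 0.033333 + 0.006917 = 41.0402500
  hemisphere W, so the sign is −
Point 2:
  φ: split at 2 digits → 86° and 40.185′; 86 + 40.185/60 = 86.6697500
  N → positive
  Longitude: split at 3 digits → 071° and 6.74819′; 71 + 6.74819/60 = 71.1124698
  E ⇒ keep positive
Point 3:
  Lat: 19.4177′ = 0.323628°; total 60.3236283
  hemisphere S, so the sign is −
  Longitude: 2.5813′ = 0.043022°; total 96.0430217
  hemisphere W, so the sign is −
Point 4:
  φ: degrees = first 2 digits = 18, minutes = 8.0667; 18 + 8.0667/60 = 18.1344450
  S ⇒ negate
  Lon: split at 3 digits → 024° and 54.56929′; 24 + 54.56929/60 = 24.9094882
  hemisphere W, so the sign is −

1. -11.284444, -41.040250
2. 86.669750, 71.112470
3. -60.323628, -96.043022
4. -18.134445, -24.909488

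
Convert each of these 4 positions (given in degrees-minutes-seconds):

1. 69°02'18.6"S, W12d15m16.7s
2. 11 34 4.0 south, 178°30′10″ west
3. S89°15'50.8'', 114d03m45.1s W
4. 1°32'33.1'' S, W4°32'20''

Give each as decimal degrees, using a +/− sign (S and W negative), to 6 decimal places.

1. -69.038500, -12.254639
2. -11.567778, -178.502778
3. -89.264111, -114.062528
4. -1.542528, -4.538889

Point 1:
  Latitude: 69 + 2/60 + 18.6/3600 = 69.0385000
  S → negative
  λ: 15′ + 16.7″ = 15.27833′; 12 + 15.27833/60 = 12.2546389
  W → negative
Point 2:
  φ: 11° + 34/60 + 4/3600 = 11 + 0.566667 + 0.001111 = 11.5677778
  hemisphere S, so the sign is −
  Longitude: 178° + 30/60 + 10/3600 = 178 + 0.500000 + 0.002778 = 178.5027778
  W → negative
Point 3:
  Latitude: 89° + 15/60 + 50.8/3600 = 89 + 0.250000 + 0.014111 = 89.2641111
  S ⇒ negate
  Longitude: 114 + 3/60 + 45.1/3600 = 114.0625278
  W ⇒ negate
Point 4:
  Latitude: 1° + 32/60 + 33.1/3600 = 1 + 0.533333 + 0.009194 = 1.5425278
  S → negative
  Longitude: 4 + 32/60 + 20/3600 = 4.5388889
  hemisphere W, so the sign is −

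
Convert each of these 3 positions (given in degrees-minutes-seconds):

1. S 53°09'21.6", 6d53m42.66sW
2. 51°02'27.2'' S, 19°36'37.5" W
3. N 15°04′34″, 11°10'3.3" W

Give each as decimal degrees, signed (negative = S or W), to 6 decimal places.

1. -53.156000, -6.895183
2. -51.040889, -19.610417
3. 15.076111, -11.167583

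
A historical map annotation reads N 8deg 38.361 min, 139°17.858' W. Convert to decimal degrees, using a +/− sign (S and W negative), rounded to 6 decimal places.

8.639350, -139.297633

φ: 8 + 38.361/60 = 8.6393500
N → positive
λ: 17.858′ = 0.297633°; total 139.2976333
W ⇒ negate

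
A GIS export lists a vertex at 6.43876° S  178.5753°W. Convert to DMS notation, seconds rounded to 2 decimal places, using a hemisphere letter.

6°26′19.54″ S, 178°34′31.08″ W

φ: 0.438760 × 60 = 26.32560′ → 26′, remainder × 60 = 19.5360″
Longitude: 0.575300° → 34.51800′; 0.51800 × 60 = 31.0800″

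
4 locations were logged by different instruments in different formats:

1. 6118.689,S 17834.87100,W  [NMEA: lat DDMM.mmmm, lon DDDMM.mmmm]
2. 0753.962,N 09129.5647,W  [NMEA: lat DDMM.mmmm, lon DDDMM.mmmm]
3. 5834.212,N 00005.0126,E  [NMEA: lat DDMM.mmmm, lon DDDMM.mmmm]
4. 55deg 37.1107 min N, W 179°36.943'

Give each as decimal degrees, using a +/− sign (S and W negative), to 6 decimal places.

Point 1:
  Lat: degrees = first 2 digits = 61, minutes = 18.689; 61 + 18.689/60 = 61.3114833
  S ⇒ negate
  λ: split at 3 digits → 178° and 34.871′; 178 + 34.871/60 = 178.5811833
  W → negative
Point 2:
  Latitude: degrees = first 2 digits = 7, minutes = 53.962; 7 + 53.962/60 = 7.8993667
  N → positive
  λ: degrees = first 3 digits = 91, minutes = 29.5647; 91 + 29.5647/60 = 91.4927450
  W ⇒ negate
Point 3:
  Latitude: degrees = first 2 digits = 58, minutes = 34.212; 58 + 34.212/60 = 58.5702000
  N → positive
  λ: split at 3 digits → 000° and 5.0126′; 0 + 5.0126/60 = 0.0835433
  E → positive
Point 4:
  Latitude: 55 + 37.1107/60 = 55.6185117
  N → positive
  λ: 179 + 36.943/60 = 179.6157167
  W → negative

1. -61.311483, -178.581183
2. 7.899367, -91.492745
3. 58.570200, 0.083543
4. 55.618512, -179.615717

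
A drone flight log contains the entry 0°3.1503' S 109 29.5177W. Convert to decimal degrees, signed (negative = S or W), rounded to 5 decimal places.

Latitude: 3.1503′ = 0.052505°; total 0.052505
hemisphere S, so the sign is −
Lon: 109 + 29.5177/60 = 109.491962
W → negative

-0.05251, -109.49196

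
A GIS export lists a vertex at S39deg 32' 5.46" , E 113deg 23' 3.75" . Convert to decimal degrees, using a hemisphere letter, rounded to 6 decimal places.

Lat: 39 + 32/60 + 5.46/3600 = 39.5348500
Lon: 113° + 23/60 + 3.75/3600 = 113 + 0.383333 + 0.001042 = 113.3843750

39.534850° S, 113.384375° E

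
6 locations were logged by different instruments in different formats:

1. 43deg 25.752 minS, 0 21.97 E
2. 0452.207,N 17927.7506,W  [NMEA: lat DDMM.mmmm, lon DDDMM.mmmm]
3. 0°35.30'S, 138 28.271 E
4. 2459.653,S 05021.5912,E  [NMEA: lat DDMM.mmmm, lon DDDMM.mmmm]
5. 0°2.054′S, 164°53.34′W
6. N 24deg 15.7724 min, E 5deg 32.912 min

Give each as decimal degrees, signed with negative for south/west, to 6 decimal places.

Point 1:
  Latitude: 43 + 25.752/60 = 43.4292000
  S → negative
  Longitude: 0 + 21.97/60 = 0.3661667
  E ⇒ keep positive
Point 2:
  Latitude: split at 2 digits → 04° and 52.207′; 4 + 52.207/60 = 4.8701167
  N ⇒ keep positive
  Longitude: degrees = first 3 digits = 179, minutes = 27.7506; 179 + 27.7506/60 = 179.4625100
  hemisphere W, so the sign is −
Point 3:
  φ: 0 + 35.3/60 = 0.5883333
  S ⇒ negate
  Lon: 28.271′ = 0.471183°; total 138.4711833
  E → positive
Point 4:
  φ: split at 2 digits → 24° and 59.653′; 24 + 59.653/60 = 24.9942167
  S → negative
  Lon: split at 3 digits → 050° and 21.5912′; 50 + 21.5912/60 = 50.3598533
  E ⇒ keep positive
Point 5:
  Lat: 0 + 2.054/60 = 0.0342333
  S → negative
  Longitude: 164 + 53.34/60 = 164.8890000
  W ⇒ negate
Point 6:
  Latitude: 24 + 15.7724/60 = 24.2628733
  N → positive
  Longitude: 5 + 32.912/60 = 5.5485333
  E ⇒ keep positive

1. -43.429200, 0.366167
2. 4.870117, -179.462510
3. -0.588333, 138.471183
4. -24.994217, 50.359853
5. -0.034233, -164.889000
6. 24.262873, 5.548533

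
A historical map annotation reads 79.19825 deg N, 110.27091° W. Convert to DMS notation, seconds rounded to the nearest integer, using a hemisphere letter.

Latitude: 0.198250° → 11.89500′; 0.89500 × 60 = 53.70″
Lon: whole degrees 110; 16.25460′ → 16′ and 15.28″

79°11′54″ N, 110°16′15″ W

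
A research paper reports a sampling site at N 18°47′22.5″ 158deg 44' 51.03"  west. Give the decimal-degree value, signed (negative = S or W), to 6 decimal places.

φ: 18 + 47/60 + 22.5/3600 = 18.7895833
N → positive
λ: 44′ + 51.03″ = 44.85050′; 158 + 44.85050/60 = 158.7475083
hemisphere W, so the sign is −

18.789583, -158.747508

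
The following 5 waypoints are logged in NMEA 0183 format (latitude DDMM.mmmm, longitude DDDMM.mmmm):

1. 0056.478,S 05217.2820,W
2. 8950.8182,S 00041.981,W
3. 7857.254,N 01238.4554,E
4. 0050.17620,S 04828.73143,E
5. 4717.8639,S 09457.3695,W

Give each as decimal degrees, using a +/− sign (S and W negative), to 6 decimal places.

Point 1:
  φ: degrees = first 2 digits = 0, minutes = 56.478; 0 + 56.478/60 = 0.9413000
  S → negative
  λ: split at 3 digits → 052° and 17.282′; 52 + 17.282/60 = 52.2880333
  W ⇒ negate
Point 2:
  Latitude: split at 2 digits → 89° and 50.8182′; 89 + 50.8182/60 = 89.8469700
  S ⇒ negate
  λ: degrees = first 3 digits = 0, minutes = 41.981; 0 + 41.981/60 = 0.6996833
  hemisphere W, so the sign is −
Point 3:
  φ: degrees = first 2 digits = 78, minutes = 57.254; 78 + 57.254/60 = 78.9542333
  N ⇒ keep positive
  Lon: split at 3 digits → 012° and 38.4554′; 12 + 38.4554/60 = 12.6409233
  E → positive
Point 4:
  Latitude: degrees = first 2 digits = 0, minutes = 50.1762; 0 + 50.1762/60 = 0.8362700
  hemisphere S, so the sign is −
  Longitude: degrees = first 3 digits = 48, minutes = 28.73143; 48 + 28.73143/60 = 48.4788572
  E → positive
Point 5:
  φ: degrees = first 2 digits = 47, minutes = 17.8639; 47 + 17.8639/60 = 47.2977317
  S ⇒ negate
  Longitude: degrees = first 3 digits = 94, minutes = 57.3695; 94 + 57.3695/60 = 94.9561583
  W ⇒ negate

1. -0.941300, -52.288033
2. -89.846970, -0.699683
3. 78.954233, 12.640923
4. -0.836270, 48.478857
5. -47.297732, -94.956158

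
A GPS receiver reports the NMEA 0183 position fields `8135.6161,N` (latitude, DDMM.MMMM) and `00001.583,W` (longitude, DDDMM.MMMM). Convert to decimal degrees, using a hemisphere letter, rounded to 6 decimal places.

81.593602° N, 0.026383° W

Lat: degrees = first 2 digits = 81, minutes = 35.6161; 81 + 35.6161/60 = 81.5936017
Longitude: degrees = first 3 digits = 0, minutes = 1.583; 0 + 1.583/60 = 0.0263833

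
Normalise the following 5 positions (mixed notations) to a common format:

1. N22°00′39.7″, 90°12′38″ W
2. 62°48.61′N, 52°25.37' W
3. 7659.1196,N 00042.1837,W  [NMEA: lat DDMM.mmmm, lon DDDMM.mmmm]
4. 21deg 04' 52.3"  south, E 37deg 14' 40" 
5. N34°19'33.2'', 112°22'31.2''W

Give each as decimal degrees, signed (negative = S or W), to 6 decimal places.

Point 1:
  φ: 22° + 0/60 + 39.7/3600 = 22 + 0.000000 + 0.011028 = 22.0110278
  N → positive
  Longitude: 90 + 12/60 + 38/3600 = 90.2105556
  W ⇒ negate
Point 2:
  Latitude: 62 + 48.61/60 = 62.8101667
  N ⇒ keep positive
  Longitude: 52 + 25.37/60 = 52.4228333
  W ⇒ negate
Point 3:
  Lat: degrees = first 2 digits = 76, minutes = 59.1196; 76 + 59.1196/60 = 76.9853267
  N → positive
  λ: degrees = first 3 digits = 0, minutes = 42.1837; 0 + 42.1837/60 = 0.7030617
  W → negative
Point 4:
  Lat: 21° + 4/60 + 52.3/3600 = 21 + 0.066667 + 0.014528 = 21.0811944
  hemisphere S, so the sign is −
  λ: 37° + 14/60 + 40/3600 = 37 + 0.233333 + 0.011111 = 37.2444444
  E ⇒ keep positive
Point 5:
  Latitude: 34 + 19/60 + 33.2/3600 = 34.3258889
  N ⇒ keep positive
  λ: 112 + 22/60 + 31.2/3600 = 112.3753333
  W → negative

1. 22.011028, -90.210556
2. 62.810167, -52.422833
3. 76.985327, -0.703062
4. -21.081194, 37.244444
5. 34.325889, -112.375333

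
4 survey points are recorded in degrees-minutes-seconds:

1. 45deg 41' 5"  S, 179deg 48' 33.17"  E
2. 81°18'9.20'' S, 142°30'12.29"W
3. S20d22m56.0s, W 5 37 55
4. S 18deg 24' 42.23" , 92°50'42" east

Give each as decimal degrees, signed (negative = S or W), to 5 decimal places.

1. -45.68472, 179.80921
2. -81.30256, -142.50341
3. -20.38222, -5.63194
4. -18.41173, 92.84500

Point 1:
  Lat: 45 + 41/60 + 5/3600 = 45.684722
  hemisphere S, so the sign is −
  Lon: 48′ + 33.17″ = 48.55283′; 179 + 48.55283/60 = 179.809214
  E → positive
Point 2:
  Lat: 18′ + 9.2″ = 18.15333′; 81 + 18.15333/60 = 81.302556
  hemisphere S, so the sign is −
  Longitude: 142° + 30/60 + 12.29/3600 = 142 + 0.500000 + 0.003414 = 142.503414
  hemisphere W, so the sign is −
Point 3:
  φ: 22′ + 56″ = 22.93333′; 20 + 22.93333/60 = 20.382222
  hemisphere S, so the sign is −
  λ: 5 + 37/60 + 55/3600 = 5.631944
  W ⇒ negate
Point 4:
  Latitude: 18 + 24/60 + 42.23/3600 = 18.411731
  S → negative
  λ: 92 + 50/60 + 42/3600 = 92.845000
  E → positive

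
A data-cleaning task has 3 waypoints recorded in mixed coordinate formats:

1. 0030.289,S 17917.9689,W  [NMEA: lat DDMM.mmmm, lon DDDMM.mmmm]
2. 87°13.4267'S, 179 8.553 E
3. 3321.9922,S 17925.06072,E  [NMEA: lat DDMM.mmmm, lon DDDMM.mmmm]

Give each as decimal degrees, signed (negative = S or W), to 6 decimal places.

1. -0.504817, -179.299482
2. -87.223778, 179.142550
3. -33.366537, 179.417679

Point 1:
  φ: degrees = first 2 digits = 0, minutes = 30.289; 0 + 30.289/60 = 0.5048167
  S → negative
  λ: split at 3 digits → 179° and 17.9689′; 179 + 17.9689/60 = 179.2994817
  W → negative
Point 2:
  Latitude: 87 + 13.4267/60 = 87.2237783
  S ⇒ negate
  λ: 8.553′ = 0.142550°; total 179.1425500
  E ⇒ keep positive
Point 3:
  Lat: degrees = first 2 digits = 33, minutes = 21.9922; 33 + 21.9922/60 = 33.3665367
  S → negative
  λ: degrees = first 3 digits = 179, minutes = 25.06072; 179 + 25.06072/60 = 179.4176787
  E → positive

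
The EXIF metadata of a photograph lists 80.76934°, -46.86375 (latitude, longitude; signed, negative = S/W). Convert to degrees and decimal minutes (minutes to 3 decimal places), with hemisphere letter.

Lat: 80° + 0.769340 × 60 = 80° 46.16040′
Longitude is negative → W; |value| = 46.863750
Longitude: minutes = (46.863750 − 46) × 60 = 51.82500

80° 46.160′ N, 46° 51.825′ W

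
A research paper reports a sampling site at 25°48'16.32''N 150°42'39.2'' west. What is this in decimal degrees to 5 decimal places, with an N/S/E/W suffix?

25.80453° N, 150.71089° W

Lat: 25° + 48/60 + 16.32/3600 = 25 + 0.800000 + 0.004533 = 25.804533
Longitude: 150° + 42/60 + 39.2/3600 = 150 + 0.700000 + 0.010889 = 150.710889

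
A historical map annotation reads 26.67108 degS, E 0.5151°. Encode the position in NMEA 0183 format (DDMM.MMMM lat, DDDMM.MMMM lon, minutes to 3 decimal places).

2640.265,S / 00030.906,E

Lat: 26° + 0.671080 × 60 = 26° 40.26480′
Longitude: minutes = (0.515100 − 0) × 60 = 30.90600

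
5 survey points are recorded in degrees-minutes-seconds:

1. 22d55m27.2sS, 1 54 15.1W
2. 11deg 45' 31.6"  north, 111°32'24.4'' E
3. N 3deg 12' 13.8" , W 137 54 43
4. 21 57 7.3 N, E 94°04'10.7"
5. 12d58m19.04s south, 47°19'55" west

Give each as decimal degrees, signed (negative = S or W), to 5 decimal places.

Point 1:
  φ: 22° + 55/60 + 27.2/3600 = 22 + 0.916667 + 0.007556 = 22.924222
  S ⇒ negate
  Lon: 1 + 54/60 + 15.1/3600 = 1.904194
  W → negative
Point 2:
  φ: 45′ + 31.6″ = 45.52667′; 11 + 45.52667/60 = 11.758778
  N ⇒ keep positive
  λ: 111° + 32/60 + 24.4/3600 = 111 + 0.533333 + 0.006778 = 111.540111
  E → positive
Point 3:
  φ: 12′ + 13.8″ = 12.23000′; 3 + 12.23000/60 = 3.203833
  N ⇒ keep positive
  Longitude: 137 + 54/60 + 43/3600 = 137.911944
  W → negative
Point 4:
  φ: 21° + 57/60 + 7.3/3600 = 21 + 0.950000 + 0.002028 = 21.952028
  N ⇒ keep positive
  λ: 94° + 4/60 + 10.7/3600 = 94 + 0.066667 + 0.002972 = 94.069639
  E ⇒ keep positive
Point 5:
  Latitude: 12° + 58/60 + 19.04/3600 = 12 + 0.966667 + 0.005289 = 12.971956
  hemisphere S, so the sign is −
  Lon: 19′ + 55″ = 19.91667′; 47 + 19.91667/60 = 47.331944
  hemisphere W, so the sign is −

1. -22.92422, -1.90419
2. 11.75878, 111.54011
3. 3.20383, -137.91194
4. 21.95203, 94.06964
5. -12.97196, -47.33194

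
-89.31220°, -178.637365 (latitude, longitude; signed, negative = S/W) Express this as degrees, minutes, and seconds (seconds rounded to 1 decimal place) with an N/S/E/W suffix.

89°18′43.9″ S, 178°38′14.5″ W

Latitude is negative → S; |value| = 89.312200
Latitude: 0.312200° → 18.73200′; 0.73200 × 60 = 43.920″
Longitude is negative → W; |value| = 178.637365
λ: 0.637365° → 38.24190′; 0.24190 × 60 = 14.514″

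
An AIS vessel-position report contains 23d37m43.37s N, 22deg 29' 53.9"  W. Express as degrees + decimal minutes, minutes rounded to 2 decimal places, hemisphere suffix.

23° 37.72′ N, 22° 29.90′ W

Latitude: 37 + 43.37/60 = 37.7228′
Longitude: 29 + 53.9/60 = 29.8983′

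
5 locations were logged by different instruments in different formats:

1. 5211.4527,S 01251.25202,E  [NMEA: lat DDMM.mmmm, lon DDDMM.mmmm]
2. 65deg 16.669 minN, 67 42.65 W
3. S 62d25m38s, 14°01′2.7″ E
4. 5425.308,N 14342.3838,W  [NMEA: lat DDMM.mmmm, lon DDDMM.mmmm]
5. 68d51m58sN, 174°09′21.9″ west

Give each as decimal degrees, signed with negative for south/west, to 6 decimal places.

1. -52.190878, 12.854200
2. 65.277817, -67.710833
3. -62.427222, 14.017417
4. 54.421800, -143.706397
5. 68.866111, -174.156083

Point 1:
  Lat: degrees = first 2 digits = 52, minutes = 11.4527; 52 + 11.4527/60 = 52.1908783
  S ⇒ negate
  Longitude: split at 3 digits → 012° and 51.25202′; 12 + 51.25202/60 = 12.8542003
  E ⇒ keep positive
Point 2:
  Latitude: 16.669′ = 0.277817°; total 65.2778167
  N ⇒ keep positive
  λ: 42.65′ = 0.710833°; total 67.7108333
  W → negative
Point 3:
  Lat: 62 + 25/60 + 38/3600 = 62.4272222
  S → negative
  λ: 14 + 1/60 + 2.7/3600 = 14.0174167
  E ⇒ keep positive
Point 4:
  Lat: degrees = first 2 digits = 54, minutes = 25.308; 54 + 25.308/60 = 54.4218000
  N → positive
  Longitude: split at 3 digits → 143° and 42.3838′; 143 + 42.3838/60 = 143.7063967
  W ⇒ negate
Point 5:
  Latitude: 68° + 51/60 + 58/3600 = 68 + 0.850000 + 0.016111 = 68.8661111
  N → positive
  Lon: 9′ + 21.9″ = 9.36500′; 174 + 9.36500/60 = 174.1560833
  W ⇒ negate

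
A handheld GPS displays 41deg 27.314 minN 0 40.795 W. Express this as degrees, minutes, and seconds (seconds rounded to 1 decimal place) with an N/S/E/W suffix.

Lat: 27.31400′ → 27′ and 0.31400 × 60 = 18.840″
Longitude: 40.79500′ → 40′ and 0.79500 × 60 = 47.700″

41°27′18.8″ N, 0°40′47.7″ W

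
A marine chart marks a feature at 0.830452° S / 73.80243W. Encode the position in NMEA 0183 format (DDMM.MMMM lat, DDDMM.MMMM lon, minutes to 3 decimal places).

0049.827,S / 07348.146,W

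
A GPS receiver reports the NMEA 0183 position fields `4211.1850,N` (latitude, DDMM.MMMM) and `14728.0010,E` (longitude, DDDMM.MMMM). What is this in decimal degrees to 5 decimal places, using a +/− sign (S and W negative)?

42.18642, 147.46668

Lat: split at 2 digits → 42° and 11.185′; 42 + 11.185/60 = 42.186417
N → positive
Longitude: split at 3 digits → 147° and 28.001′; 147 + 28.001/60 = 147.466683
E ⇒ keep positive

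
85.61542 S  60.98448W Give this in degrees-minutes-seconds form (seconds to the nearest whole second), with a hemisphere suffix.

85°36′56″ S, 60°59′4″ W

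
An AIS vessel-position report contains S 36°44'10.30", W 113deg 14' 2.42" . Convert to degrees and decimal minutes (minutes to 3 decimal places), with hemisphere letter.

36° 44.172′ S, 113° 14.040′ W

Lat: 44 + 10.3/60 = 44.17167′
Longitude: seconds/60 = 0.04033; minutes = 14 + 0.04033 = 14.04033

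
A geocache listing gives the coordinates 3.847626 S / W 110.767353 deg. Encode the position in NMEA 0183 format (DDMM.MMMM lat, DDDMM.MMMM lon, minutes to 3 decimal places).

φ: 3° + 0.847626 × 60 = 3° 50.85756′
λ: fractional part 0.767353 → 46.04118 minutes

0350.858,S / 11046.041,W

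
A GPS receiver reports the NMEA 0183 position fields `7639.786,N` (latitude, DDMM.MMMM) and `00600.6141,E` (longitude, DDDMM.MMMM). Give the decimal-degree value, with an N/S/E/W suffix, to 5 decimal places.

76.66310° N, 6.01024° E

Lat: split at 2 digits → 76° and 39.786′; 76 + 39.786/60 = 76.663100
Longitude: degrees = first 3 digits = 6, minutes = 0.6141; 6 + 0.6141/60 = 6.010235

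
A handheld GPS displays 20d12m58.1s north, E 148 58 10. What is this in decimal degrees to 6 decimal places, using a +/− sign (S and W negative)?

Lat: 12′ + 58.1″ = 12.96833′; 20 + 12.96833/60 = 20.2161389
N → positive
λ: 148° + 58/60 + 10/3600 = 148 + 0.966667 + 0.002778 = 148.9694444
E → positive

20.216139, 148.969444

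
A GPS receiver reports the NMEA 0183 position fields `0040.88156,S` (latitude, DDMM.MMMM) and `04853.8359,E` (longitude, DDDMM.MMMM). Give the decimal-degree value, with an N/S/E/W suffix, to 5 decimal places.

Lat: degrees = first 2 digits = 0, minutes = 40.88156; 0 + 40.88156/60 = 0.681359
Lon: degrees = first 3 digits = 48, minutes = 53.8359; 48 + 53.8359/60 = 48.897265

0.68136° S, 48.89727° E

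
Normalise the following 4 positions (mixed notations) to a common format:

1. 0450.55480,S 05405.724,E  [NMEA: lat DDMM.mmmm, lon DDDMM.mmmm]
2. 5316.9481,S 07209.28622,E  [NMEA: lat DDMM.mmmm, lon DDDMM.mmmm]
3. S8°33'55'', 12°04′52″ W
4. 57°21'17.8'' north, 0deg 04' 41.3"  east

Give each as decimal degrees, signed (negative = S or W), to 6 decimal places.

1. -4.842580, 54.095400
2. -53.282468, 72.154770
3. -8.565278, -12.081111
4. 57.354944, 0.078139

Point 1:
  Lat: degrees = first 2 digits = 4, minutes = 50.5548; 4 + 50.5548/60 = 4.8425800
  hemisphere S, so the sign is −
  Lon: split at 3 digits → 054° and 5.724′; 54 + 5.724/60 = 54.0954000
  E → positive
Point 2:
  φ: degrees = first 2 digits = 53, minutes = 16.9481; 53 + 16.9481/60 = 53.2824683
  S ⇒ negate
  λ: split at 3 digits → 072° and 9.28622′; 72 + 9.28622/60 = 72.1547703
  E ⇒ keep positive
Point 3:
  Latitude: 8 + 33/60 + 55/3600 = 8.5652778
  hemisphere S, so the sign is −
  Lon: 4′ + 52″ = 4.86667′; 12 + 4.86667/60 = 12.0811111
  W ⇒ negate
Point 4:
  Lat: 57° + 21/60 + 17.8/3600 = 57 + 0.350000 + 0.004944 = 57.3549444
  N ⇒ keep positive
  Lon: 0 + 4/60 + 41.3/3600 = 0.0781389
  E → positive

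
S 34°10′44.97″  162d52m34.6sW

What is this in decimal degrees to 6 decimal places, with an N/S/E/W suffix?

φ: 34° + 10/60 + 44.97/3600 = 34 + 0.166667 + 0.012492 = 34.1791583
λ: 52′ + 34.6″ = 52.57667′; 162 + 52.57667/60 = 162.8762778

34.179158° S, 162.876278° W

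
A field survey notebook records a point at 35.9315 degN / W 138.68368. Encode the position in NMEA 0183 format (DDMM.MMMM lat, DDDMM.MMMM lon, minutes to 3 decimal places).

φ: 35° + 0.931500 × 60 = 35° 55.89000′
λ: 138° + 0.683680 × 60 = 138° 41.02080′

3555.890,N / 13841.021,W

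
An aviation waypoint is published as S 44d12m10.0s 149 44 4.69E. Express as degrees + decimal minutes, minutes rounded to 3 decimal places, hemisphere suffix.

44° 12.167′ S, 149° 44.078′ E

φ: 12 + 10/60 = 12.16667′
Lon: seconds/60 = 0.07817; minutes = 44 + 0.07817 = 44.07817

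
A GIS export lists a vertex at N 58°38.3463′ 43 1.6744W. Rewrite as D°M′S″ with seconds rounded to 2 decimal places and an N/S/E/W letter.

58°38′20.78″ N, 43°01′40.46″ W

Lat: 38.34630′ → 38′ and 0.34630 × 60 = 20.7780″
Longitude: fractional minutes 0.67440 × 60 = 40.4640″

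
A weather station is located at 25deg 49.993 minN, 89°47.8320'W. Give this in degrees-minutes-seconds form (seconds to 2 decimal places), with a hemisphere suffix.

φ: 49.99300′ → 49′ and 0.99300 × 60 = 59.5800″
Longitude: fractional minutes 0.83200 × 60 = 49.9200″

25°49′59.58″ N, 89°47′49.92″ W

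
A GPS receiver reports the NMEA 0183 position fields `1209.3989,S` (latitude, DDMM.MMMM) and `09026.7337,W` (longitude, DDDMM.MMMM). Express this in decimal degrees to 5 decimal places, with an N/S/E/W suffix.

Latitude: degrees = first 2 digits = 12, minutes = 9.3989; 12 + 9.3989/60 = 12.156648
λ: degrees = first 3 digits = 90, minutes = 26.7337; 90 + 26.7337/60 = 90.445562

12.15665° S, 90.44556° W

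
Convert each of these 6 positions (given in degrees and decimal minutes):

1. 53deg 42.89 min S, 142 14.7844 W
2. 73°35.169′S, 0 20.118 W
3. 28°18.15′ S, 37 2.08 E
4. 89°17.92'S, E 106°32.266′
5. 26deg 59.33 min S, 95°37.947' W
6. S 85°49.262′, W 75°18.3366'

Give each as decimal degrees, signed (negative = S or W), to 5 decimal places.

1. -53.71483, -142.24641
2. -73.58615, -0.33530
3. -28.30250, 37.03467
4. -89.29867, 106.53777
5. -26.98883, -95.63245
6. -85.82103, -75.30561

Point 1:
  Latitude: 53 + 42.89/60 = 53.714833
  S ⇒ negate
  Longitude: 14.7844′ = 0.246407°; total 142.246407
  W → negative
Point 2:
  Latitude: 73 + 35.169/60 = 73.586150
  hemisphere S, so the sign is −
  Lon: 0 + 20.118/60 = 0.335300
  W → negative
Point 3:
  Lat: 18.15′ = 0.302500°; total 28.302500
  hemisphere S, so the sign is −
  Longitude: 37 + 2.08/60 = 37.034667
  E ⇒ keep positive
Point 4:
  φ: 89 + 17.92/60 = 89.298667
  hemisphere S, so the sign is −
  λ: 32.266′ = 0.537767°; total 106.537767
  E → positive
Point 5:
  Latitude: 59.33′ = 0.988833°; total 26.988833
  S ⇒ negate
  λ: 37.947′ = 0.632450°; total 95.632450
  W → negative
Point 6:
  Latitude: 85 + 49.262/60 = 85.821033
  S → negative
  Lon: 75 + 18.3366/60 = 75.305610
  W ⇒ negate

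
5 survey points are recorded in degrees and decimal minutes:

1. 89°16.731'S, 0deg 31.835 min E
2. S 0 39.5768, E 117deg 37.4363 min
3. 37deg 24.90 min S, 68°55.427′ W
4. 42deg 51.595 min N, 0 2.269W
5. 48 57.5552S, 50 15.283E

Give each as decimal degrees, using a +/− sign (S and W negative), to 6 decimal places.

Point 1:
  Latitude: 89 + 16.731/60 = 89.2788500
  S → negative
  λ: 31.835′ = 0.530583°; total 0.5305833
  E ⇒ keep positive
Point 2:
  φ: 0 + 39.5768/60 = 0.6596133
  S → negative
  λ: 37.4363′ = 0.623938°; total 117.6239383
  E → positive
Point 3:
  Latitude: 37 + 24.9/60 = 37.4150000
  S ⇒ negate
  λ: 55.427′ = 0.923783°; total 68.9237833
  W ⇒ negate
Point 4:
  φ: 42 + 51.595/60 = 42.8599167
  N → positive
  Longitude: 2.269′ = 0.037817°; total 0.0378167
  W → negative
Point 5:
  Lat: 48 + 57.5552/60 = 48.9592533
  hemisphere S, so the sign is −
  Longitude: 50 + 15.283/60 = 50.2547167
  E ⇒ keep positive

1. -89.278850, 0.530583
2. -0.659613, 117.623938
3. -37.415000, -68.923783
4. 42.859917, -0.037817
5. -48.959253, 50.254717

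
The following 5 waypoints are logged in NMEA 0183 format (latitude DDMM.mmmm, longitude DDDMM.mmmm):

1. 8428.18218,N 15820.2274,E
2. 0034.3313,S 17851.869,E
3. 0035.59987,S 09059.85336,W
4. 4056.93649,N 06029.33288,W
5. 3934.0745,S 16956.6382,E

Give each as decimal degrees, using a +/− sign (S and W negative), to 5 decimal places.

1. 84.46970, 158.33712
2. -0.57219, 178.86448
3. -0.59333, -90.99756
4. 40.94894, -60.48888
5. -39.56791, 169.94397

Point 1:
  φ: split at 2 digits → 84° and 28.18218′; 84 + 28.18218/60 = 84.469703
  N ⇒ keep positive
  Lon: degrees = first 3 digits = 158, minutes = 20.2274; 158 + 20.2274/60 = 158.337123
  E → positive
Point 2:
  φ: degrees = first 2 digits = 0, minutes = 34.3313; 0 + 34.3313/60 = 0.572188
  hemisphere S, so the sign is −
  Lon: split at 3 digits → 178° and 51.869′; 178 + 51.869/60 = 178.864483
  E ⇒ keep positive
Point 3:
  Lat: split at 2 digits → 00° and 35.59987′; 0 + 35.59987/60 = 0.593331
  S → negative
  Lon: split at 3 digits → 090° and 59.85336′; 90 + 59.85336/60 = 90.997556
  W → negative
Point 4:
  φ: degrees = first 2 digits = 40, minutes = 56.93649; 40 + 56.93649/60 = 40.948942
  N ⇒ keep positive
  Lon: degrees = first 3 digits = 60, minutes = 29.33288; 60 + 29.33288/60 = 60.488881
  W → negative
Point 5:
  Latitude: split at 2 digits → 39° and 34.0745′; 39 + 34.0745/60 = 39.567908
  S → negative
  Longitude: degrees = first 3 digits = 169, minutes = 56.6382; 169 + 56.6382/60 = 169.943970
  E ⇒ keep positive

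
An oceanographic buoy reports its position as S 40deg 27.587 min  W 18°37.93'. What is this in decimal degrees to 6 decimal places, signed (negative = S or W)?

-40.459783, -18.632167

Latitude: 40 + 27.587/60 = 40.4597833
S ⇒ negate
Longitude: 18 + 37.93/60 = 18.6321667
W → negative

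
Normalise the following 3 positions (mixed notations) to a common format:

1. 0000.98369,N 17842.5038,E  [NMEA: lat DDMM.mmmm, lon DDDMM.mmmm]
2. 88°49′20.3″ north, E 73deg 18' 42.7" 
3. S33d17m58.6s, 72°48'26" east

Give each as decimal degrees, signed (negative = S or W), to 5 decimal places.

Point 1:
  φ: split at 2 digits → 00° and 0.98369′; 0 + 0.98369/60 = 0.016395
  N → positive
  Lon: split at 3 digits → 178° and 42.5038′; 178 + 42.5038/60 = 178.708397
  E ⇒ keep positive
Point 2:
  φ: 88 + 49/60 + 20.3/3600 = 88.822306
  N ⇒ keep positive
  λ: 18′ + 42.7″ = 18.71167′; 73 + 18.71167/60 = 73.311861
  E ⇒ keep positive
Point 3:
  Lat: 33 + 17/60 + 58.6/3600 = 33.299611
  S ⇒ negate
  Longitude: 72° + 48/60 + 26/3600 = 72 + 0.800000 + 0.007222 = 72.807222
  E → positive

1. 0.01639, 178.70840
2. 88.82231, 73.31186
3. -33.29961, 72.80722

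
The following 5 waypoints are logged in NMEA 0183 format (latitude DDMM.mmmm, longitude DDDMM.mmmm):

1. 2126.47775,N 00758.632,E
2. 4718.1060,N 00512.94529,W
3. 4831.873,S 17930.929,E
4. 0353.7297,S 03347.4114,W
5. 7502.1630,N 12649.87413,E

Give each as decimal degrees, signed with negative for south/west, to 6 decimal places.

Point 1:
  Latitude: split at 2 digits → 21° and 26.47775′; 21 + 26.47775/60 = 21.4412958
  N ⇒ keep positive
  Longitude: degrees = first 3 digits = 7, minutes = 58.632; 7 + 58.632/60 = 7.9772000
  E ⇒ keep positive
Point 2:
  Latitude: degrees = first 2 digits = 47, minutes = 18.106; 47 + 18.106/60 = 47.3017667
  N → positive
  Longitude: degrees = first 3 digits = 5, minutes = 12.94529; 5 + 12.94529/60 = 5.2157548
  W → negative
Point 3:
  Latitude: degrees = first 2 digits = 48, minutes = 31.873; 48 + 31.873/60 = 48.5312167
  hemisphere S, so the sign is −
  Longitude: split at 3 digits → 179° and 30.929′; 179 + 30.929/60 = 179.5154833
  E → positive
Point 4:
  Lat: degrees = first 2 digits = 3, minutes = 53.7297; 3 + 53.7297/60 = 3.8954950
  S → negative
  Lon: split at 3 digits → 033° and 47.4114′; 33 + 47.4114/60 = 33.7901900
  W ⇒ negate
Point 5:
  Lat: degrees = first 2 digits = 75, minutes = 2.163; 75 + 2.163/60 = 75.0360500
  N → positive
  Lon: degrees = first 3 digits = 126, minutes = 49.87413; 126 + 49.87413/60 = 126.8312355
  E ⇒ keep positive

1. 21.441296, 7.977200
2. 47.301767, -5.215755
3. -48.531217, 179.515483
4. -3.895495, -33.790190
5. 75.036050, 126.831236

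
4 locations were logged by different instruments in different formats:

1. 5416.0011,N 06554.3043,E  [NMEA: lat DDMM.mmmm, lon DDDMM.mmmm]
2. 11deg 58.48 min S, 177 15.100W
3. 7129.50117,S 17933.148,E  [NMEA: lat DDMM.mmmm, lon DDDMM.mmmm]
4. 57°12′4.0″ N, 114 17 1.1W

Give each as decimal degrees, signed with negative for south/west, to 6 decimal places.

Point 1:
  Lat: degrees = first 2 digits = 54, minutes = 16.0011; 54 + 16.0011/60 = 54.2666850
  N → positive
  λ: degrees = first 3 digits = 65, minutes = 54.3043; 65 + 54.3043/60 = 65.9050717
  E → positive
Point 2:
  Lat: 58.48′ = 0.974667°; total 11.9746667
  hemisphere S, so the sign is −
  Longitude: 15.1′ = 0.251667°; total 177.2516667
  hemisphere W, so the sign is −
Point 3:
  Latitude: degrees = first 2 digits = 71, minutes = 29.50117; 71 + 29.50117/60 = 71.4916862
  S → negative
  Lon: degrees = first 3 digits = 179, minutes = 33.148; 179 + 33.148/60 = 179.5524667
  E ⇒ keep positive
Point 4:
  Lat: 12′ + 4″ = 12.06667′; 57 + 12.06667/60 = 57.2011111
  N ⇒ keep positive
  λ: 114 + 17/60 + 1.1/3600 = 114.2836389
  W ⇒ negate

1. 54.266685, 65.905072
2. -11.974667, -177.251667
3. -71.491686, 179.552467
4. 57.201111, -114.283639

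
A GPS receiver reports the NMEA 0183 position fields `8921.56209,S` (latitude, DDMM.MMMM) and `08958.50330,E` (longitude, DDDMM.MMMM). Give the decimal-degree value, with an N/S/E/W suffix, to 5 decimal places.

89.35937° S, 89.97506° E

φ: degrees = first 2 digits = 89, minutes = 21.56209; 89 + 21.56209/60 = 89.359368
λ: degrees = first 3 digits = 89, minutes = 58.5033; 89 + 58.5033/60 = 89.975055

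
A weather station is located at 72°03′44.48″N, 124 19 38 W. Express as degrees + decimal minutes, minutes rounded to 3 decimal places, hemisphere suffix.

φ: 3 + 44.48/60 = 3.74133′
Lon: seconds/60 = 0.63333; minutes = 19 + 0.63333 = 19.63333

72° 3.741′ N, 124° 19.633′ W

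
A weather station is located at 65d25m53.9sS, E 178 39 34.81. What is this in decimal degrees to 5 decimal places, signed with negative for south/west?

-65.43164, 178.65967

Latitude: 25′ + 53.9″ = 25.89833′; 65 + 25.89833/60 = 65.431639
S ⇒ negate
Lon: 39′ + 34.81″ = 39.58017′; 178 + 39.58017/60 = 178.659669
E → positive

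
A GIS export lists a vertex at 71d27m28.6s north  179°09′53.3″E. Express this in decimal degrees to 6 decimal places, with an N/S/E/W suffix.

Lat: 71° + 27/60 + 28.6/3600 = 71 + 0.450000 + 0.007944 = 71.4579444
λ: 9′ + 53.3″ = 9.88833′; 179 + 9.88833/60 = 179.1648056

71.457944° N, 179.164806° E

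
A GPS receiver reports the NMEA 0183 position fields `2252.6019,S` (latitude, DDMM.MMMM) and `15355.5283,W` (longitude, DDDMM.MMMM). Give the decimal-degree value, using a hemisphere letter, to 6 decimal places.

Lat: split at 2 digits → 22° and 52.6019′; 22 + 52.6019/60 = 22.8766983
Lon: degrees = first 3 digits = 153, minutes = 55.5283; 153 + 55.5283/60 = 153.9254717

22.876698° S, 153.925472° W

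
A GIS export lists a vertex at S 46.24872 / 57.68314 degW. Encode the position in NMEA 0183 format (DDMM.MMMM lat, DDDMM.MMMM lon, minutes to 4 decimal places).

4614.9232,S / 05740.9884,W

Lat: fractional part 0.248720 → 14.923200 minutes
Lon: fractional part 0.683140 → 40.988400 minutes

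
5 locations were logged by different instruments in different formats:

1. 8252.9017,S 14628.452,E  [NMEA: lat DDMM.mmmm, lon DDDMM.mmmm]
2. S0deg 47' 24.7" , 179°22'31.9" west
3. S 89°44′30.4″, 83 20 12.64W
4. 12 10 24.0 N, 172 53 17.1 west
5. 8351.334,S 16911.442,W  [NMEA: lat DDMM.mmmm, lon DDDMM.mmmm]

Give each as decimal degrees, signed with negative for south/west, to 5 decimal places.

1. -82.88170, 146.47420
2. -0.79019, -179.37553
3. -89.74178, -83.33684
4. 12.17333, -172.88808
5. -83.85557, -169.19070

Point 1:
  φ: degrees = first 2 digits = 82, minutes = 52.9017; 82 + 52.9017/60 = 82.881695
  hemisphere S, so the sign is −
  λ: split at 3 digits → 146° and 28.452′; 146 + 28.452/60 = 146.474200
  E ⇒ keep positive
Point 2:
  Latitude: 0° + 47/60 + 24.7/3600 = 0 + 0.783333 + 0.006861 = 0.790194
  S ⇒ negate
  Lon: 179° + 22/60 + 31.9/3600 = 179 + 0.366667 + 0.008861 = 179.375528
  hemisphere W, so the sign is −
Point 3:
  φ: 89° + 44/60 + 30.4/3600 = 89 + 0.733333 + 0.008444 = 89.741778
  S → negative
  Longitude: 83° + 20/60 + 12.64/3600 = 83 + 0.333333 + 0.003511 = 83.336844
  W → negative
Point 4:
  φ: 10′ + 24″ = 10.40000′; 12 + 10.40000/60 = 12.173333
  N → positive
  Longitude: 172° + 53/60 + 17.1/3600 = 172 + 0.883333 + 0.004750 = 172.888083
  hemisphere W, so the sign is −
Point 5:
  Latitude: split at 2 digits → 83° and 51.334′; 83 + 51.334/60 = 83.855567
  hemisphere S, so the sign is −
  Lon: degrees = first 3 digits = 169, minutes = 11.442; 169 + 11.442/60 = 169.190700
  hemisphere W, so the sign is −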